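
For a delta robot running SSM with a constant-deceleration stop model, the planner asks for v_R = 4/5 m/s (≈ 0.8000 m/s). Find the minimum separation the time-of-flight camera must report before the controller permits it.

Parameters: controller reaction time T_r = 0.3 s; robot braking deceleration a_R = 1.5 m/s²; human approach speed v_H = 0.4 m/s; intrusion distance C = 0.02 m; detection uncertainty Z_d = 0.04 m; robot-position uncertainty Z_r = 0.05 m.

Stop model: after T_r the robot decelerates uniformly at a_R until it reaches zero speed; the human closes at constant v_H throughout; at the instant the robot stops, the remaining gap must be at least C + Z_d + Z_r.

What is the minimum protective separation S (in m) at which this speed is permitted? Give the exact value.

S_min = 269/300 m = 0.8967 m

stop time T_s = (4/5)/(3/2) = 0.5333 s
reaction-phase robot travel = 0.8000·0.3000 = 0.2400 m
robot covers 0.8000·0.5333 − ½·1.5000·0.5333² = 0.2133 m while stopping
human over T_r+T_s: 0.4000·(0.3000+0.5333) = 0.3333 m
margins: 0.0200+0.0400+0.0500 = 0.1100 m
S_min ≈ 0.2400+0.2133+0.3333+0.1100  ⇒  S_min = 269/300 m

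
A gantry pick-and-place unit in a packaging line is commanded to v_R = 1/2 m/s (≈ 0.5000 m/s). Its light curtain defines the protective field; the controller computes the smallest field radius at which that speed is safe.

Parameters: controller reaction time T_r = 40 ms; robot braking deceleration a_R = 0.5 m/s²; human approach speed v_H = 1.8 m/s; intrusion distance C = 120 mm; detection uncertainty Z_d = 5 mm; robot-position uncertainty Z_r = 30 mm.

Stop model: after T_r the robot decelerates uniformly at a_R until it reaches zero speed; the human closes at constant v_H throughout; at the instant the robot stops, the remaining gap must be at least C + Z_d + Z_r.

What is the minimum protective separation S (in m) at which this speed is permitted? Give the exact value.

T_s = v_R/a_R = (1/2)/(1/2) = 1.0000 s
robot covers v_R·T_r = 0.5000·0.0400 = 0.0200 m before braking
braking distance = 0.5000²/(2·0.5000) = 0.2500 m
human closes 1.8000·1.0400 = 1.8720 m
C+Z_d+Z_r = 0.1200+0.0050+0.0300 = 0.1550 m
S_min ≈ 0.0200+0.2500+1.8720+0.1550  ⇒  S_min = 2297/1000 m

S_min = 2297/1000 m = 2.2970 m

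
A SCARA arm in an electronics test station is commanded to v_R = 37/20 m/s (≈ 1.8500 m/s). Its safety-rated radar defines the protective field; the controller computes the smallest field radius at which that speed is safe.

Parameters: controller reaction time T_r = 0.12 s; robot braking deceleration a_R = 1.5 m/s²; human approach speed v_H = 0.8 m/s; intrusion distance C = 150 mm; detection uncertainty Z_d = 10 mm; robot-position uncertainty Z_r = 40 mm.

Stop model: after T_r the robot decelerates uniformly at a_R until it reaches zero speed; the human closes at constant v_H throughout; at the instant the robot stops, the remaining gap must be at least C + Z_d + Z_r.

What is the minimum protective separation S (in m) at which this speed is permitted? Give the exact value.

stop time T_s = (37/20)/(3/2) = 1.2333 s
robot covers v_R·T_r = 1.8500·0.1200 = 0.2220 m before braking
robot covers 1.8500·1.2333 − ½·1.5000·1.2333² = 1.1408 m while stopping
human over T_r+T_s: 0.8000·(0.1200+1.2333) = 1.0827 m
C+Z_d+Z_r = 0.1500+0.0100+0.0400 = 0.2000 m
S_min ≈ 0.2220+1.1408+1.0827+0.2000  ⇒  S_min = 5291/2000 m

S_min = 5291/2000 m = 2.6455 m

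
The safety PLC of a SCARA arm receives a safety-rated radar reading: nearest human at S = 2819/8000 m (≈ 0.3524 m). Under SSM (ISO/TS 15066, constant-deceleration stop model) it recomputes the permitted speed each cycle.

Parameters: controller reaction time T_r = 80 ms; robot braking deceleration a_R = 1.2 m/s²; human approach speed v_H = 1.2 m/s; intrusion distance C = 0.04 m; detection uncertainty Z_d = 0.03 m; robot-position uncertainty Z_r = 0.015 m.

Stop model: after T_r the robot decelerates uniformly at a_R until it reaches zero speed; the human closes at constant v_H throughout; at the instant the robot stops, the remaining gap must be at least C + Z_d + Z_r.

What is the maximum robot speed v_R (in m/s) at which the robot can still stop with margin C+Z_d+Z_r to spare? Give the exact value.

v_R_max = 3/20 m/s = 0.1500 m/s

quadratic (5/12)·v² + (27/25)·v + (-1371/8000) = 0
  disc = (27/25)² − 4·(5/12)·(-1371/8000) = 58081/40000 ; √disc = 241/200
  v_R = (−(27/25) + 241/200) / (2·(5/12)) = 3/20 m/s
check:
stop time T_s = (3/20)/(6/5) = 0.1250 s
robot in T_r: 0.1500·0.0800 = 0.0120 m
robot under decel: 0.1500²/(2·1.2000) = 0.0094 m
human over T_r+T_s: 1.2000·(0.0800+0.1250) = 0.2460 m
margins: 0.0400+0.0300+0.0150 = 0.0850 m
sum ≈ 0.0120+0.0094+0.2460+0.0850 ≈ 0.3524 m = S ✓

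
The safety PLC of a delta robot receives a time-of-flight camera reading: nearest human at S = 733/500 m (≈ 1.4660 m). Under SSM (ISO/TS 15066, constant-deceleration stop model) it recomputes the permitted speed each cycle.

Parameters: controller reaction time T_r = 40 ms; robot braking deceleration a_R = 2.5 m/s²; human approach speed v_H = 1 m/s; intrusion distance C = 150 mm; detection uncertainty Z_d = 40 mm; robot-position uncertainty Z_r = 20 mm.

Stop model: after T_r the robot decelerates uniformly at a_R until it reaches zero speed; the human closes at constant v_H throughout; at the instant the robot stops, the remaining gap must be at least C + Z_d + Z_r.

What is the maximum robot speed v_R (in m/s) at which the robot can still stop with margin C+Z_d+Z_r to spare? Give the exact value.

v_R_max = 8/5 m/s = 1.6000 m/s

collect terms ⇒ (1/5)·v_R² + (11/25)·v_R + (-152/125) = 0
  disc = (11/25)² − 4·(1/5)·(-152/125) = 729/625 ; √disc = 27/25
  v_R = (−(11/25) + 27/25) / (2·(1/5)) = 8/5 m/s
check:
T_s = v_R/a_R = (8/5)/(5/2) = 0.6400 s
robot covers v_R·T_r = 1.6000·0.0400 = 0.0640 m before braking
braking distance = 1.6000²/(2·2.5000) = 0.5120 m
person approaches 1.0000·(0.0400+0.6400) = 0.6800 m
C+Z_d+Z_r = 0.1500+0.0400+0.0200 = 0.2100 m
sum ≈ 0.0640+0.5120+0.6800+0.2100 ≈ 1.4660 m = S ✓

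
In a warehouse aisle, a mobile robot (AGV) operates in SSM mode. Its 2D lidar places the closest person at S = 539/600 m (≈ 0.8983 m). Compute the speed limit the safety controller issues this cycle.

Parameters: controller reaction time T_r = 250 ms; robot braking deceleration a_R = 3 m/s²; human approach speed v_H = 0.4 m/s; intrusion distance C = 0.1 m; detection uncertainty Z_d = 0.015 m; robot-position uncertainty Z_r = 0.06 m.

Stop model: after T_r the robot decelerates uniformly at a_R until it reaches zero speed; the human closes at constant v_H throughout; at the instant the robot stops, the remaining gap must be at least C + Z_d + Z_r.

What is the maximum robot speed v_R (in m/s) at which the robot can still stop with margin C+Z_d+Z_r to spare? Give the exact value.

quadratic (1/6)·v² + (23/60)·v + (-187/300) = 0
  disc = (23/60)² − 4·(1/6)·(-187/300) = 9/16 ; √disc = 3/4
  v_R = (−(23/60) + 3/4) / (2·(1/6)) = 11/10 m/s
check:
T_s = v_R/a_R = (11/10)/3 = 0.3667 s
robot in T_r: 1.1000·0.2500 = 0.2750 m
robot covers 1.1000·0.3667 − ½·3.0000·0.3667² = 0.2017 m while stopping
human closes 0.4000·0.6167 = 0.2467 m
residual clearance needed = 0.1000+0.0150+0.0600 = 0.1750 m
sum ≈ 0.2750+0.2017+0.2467+0.1750 ≈ 0.8983 m = S ✓

v_R_max = 11/10 m/s = 1.1000 m/s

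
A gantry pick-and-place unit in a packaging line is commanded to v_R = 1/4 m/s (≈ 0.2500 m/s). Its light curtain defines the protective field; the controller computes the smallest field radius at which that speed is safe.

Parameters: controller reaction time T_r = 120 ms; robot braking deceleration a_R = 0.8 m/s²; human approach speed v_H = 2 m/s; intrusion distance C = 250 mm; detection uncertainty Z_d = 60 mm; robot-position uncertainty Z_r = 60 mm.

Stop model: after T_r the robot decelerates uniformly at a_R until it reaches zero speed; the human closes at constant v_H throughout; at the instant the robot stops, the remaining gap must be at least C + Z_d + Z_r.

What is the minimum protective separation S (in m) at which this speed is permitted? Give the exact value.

stop time T_s = (1/4)/(4/5) = 0.3125 s
robot in T_r: 0.2500·0.1200 = 0.0300 m
braking distance = 0.2500²/(2·0.8000) = 0.0391 m
human closes 2.0000·0.4325 = 0.8650 m
C+Z_d+Z_r = 0.2500+0.0600+0.0600 = 0.3700 m
S_min ≈ 0.0300+0.0391+0.8650+0.3700  ⇒  S_min = 4173/3200 m

S_min = 4173/3200 m = 1.3041 m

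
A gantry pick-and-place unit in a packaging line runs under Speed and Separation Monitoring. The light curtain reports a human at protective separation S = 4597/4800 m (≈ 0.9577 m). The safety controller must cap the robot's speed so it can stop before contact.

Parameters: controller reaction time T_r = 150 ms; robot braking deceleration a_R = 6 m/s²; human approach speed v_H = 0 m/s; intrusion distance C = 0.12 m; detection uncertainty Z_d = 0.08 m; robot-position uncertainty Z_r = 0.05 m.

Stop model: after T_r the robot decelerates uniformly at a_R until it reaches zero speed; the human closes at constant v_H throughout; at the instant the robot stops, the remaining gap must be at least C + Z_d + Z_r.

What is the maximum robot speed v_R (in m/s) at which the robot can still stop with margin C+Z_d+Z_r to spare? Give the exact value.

collect terms ⇒ (1/12)·v_R² + (3/20)·v_R + (-3397/4800) = 0
  disc = (3/20)² − 4·(1/12)·(-3397/4800) = 3721/14400 ; √disc = 61/120
  v_R = (−(3/20) + 61/120) / (2·(1/12)) = 43/20 m/s
check:
stop time T_s = (43/20)/6 = 0.3583 s
reaction-phase robot travel = 2.1500·0.1500 = 0.3225 m
braking distance = 2.1500²/(2·6.0000) = 0.3852 m
human closes 0.0000·0.5083 = 0.0000 m
residual clearance needed = 0.1200+0.0800+0.0500 = 0.2500 m
sum ≈ 0.3225+0.3852+0.0000+0.2500 ≈ 0.9577 m = S ✓

v_R_max = 43/20 m/s = 2.1500 m/s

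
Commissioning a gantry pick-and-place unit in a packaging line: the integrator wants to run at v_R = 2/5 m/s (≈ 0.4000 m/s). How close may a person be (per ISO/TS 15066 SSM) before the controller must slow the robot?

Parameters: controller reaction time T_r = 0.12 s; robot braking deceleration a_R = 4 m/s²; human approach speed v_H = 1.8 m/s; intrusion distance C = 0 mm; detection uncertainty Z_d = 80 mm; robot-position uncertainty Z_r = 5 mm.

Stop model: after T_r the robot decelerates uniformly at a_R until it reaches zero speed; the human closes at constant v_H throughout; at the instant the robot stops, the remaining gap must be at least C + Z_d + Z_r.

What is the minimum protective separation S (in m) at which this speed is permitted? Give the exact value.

S_min = 549/1000 m = 0.5490 m

T_s = v_R/a_R = (2/5)/4 = 0.1000 s
robot covers v_R·T_r = 0.4000·0.1200 = 0.0480 m before braking
robot covers 0.4000·0.1000 − ½·4.0000·0.1000² = 0.0200 m while stopping
human over T_r+T_s: 1.8000·(0.1200+0.1000) = 0.3960 m
residual clearance needed = 0.0000+0.0800+0.0050 = 0.0850 m
S_min ≈ 0.0480+0.0200+0.3960+0.0850  ⇒  S_min = 549/1000 m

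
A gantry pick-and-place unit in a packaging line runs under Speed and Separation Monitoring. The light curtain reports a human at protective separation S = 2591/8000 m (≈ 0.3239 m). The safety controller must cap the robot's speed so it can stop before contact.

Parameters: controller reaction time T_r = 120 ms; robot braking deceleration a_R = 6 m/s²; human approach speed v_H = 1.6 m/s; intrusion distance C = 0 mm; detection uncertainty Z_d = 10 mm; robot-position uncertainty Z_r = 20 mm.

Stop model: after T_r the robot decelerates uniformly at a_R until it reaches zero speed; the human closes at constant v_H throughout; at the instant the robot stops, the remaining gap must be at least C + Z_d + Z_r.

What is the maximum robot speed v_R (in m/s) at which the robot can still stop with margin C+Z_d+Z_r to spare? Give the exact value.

v_R_max = 1/4 m/s = 0.2500 m/s

collect terms ⇒ (1/12)·v_R² + (29/75)·v_R + (-163/1600) = 0
  disc = (29/75)² − 4·(1/12)·(-163/1600) = 66049/360000 ; √disc = 257/600
  v_R = (−(29/75) + 257/600) / (2·(1/12)) = 1/4 m/s
check:
T_s = v_R/a_R = (1/4)/6 = 0.0417 s
robot covers v_R·T_r = 0.2500·0.1200 = 0.0300 m before braking
braking distance = 0.2500²/(2·6.0000) = 0.0052 m
human over T_r+T_s: 1.6000·(0.1200+0.0417) = 0.2587 m
residual clearance needed = 0.0000+0.0100+0.0200 = 0.0300 m
sum ≈ 0.0300+0.0052+0.2587+0.0300 ≈ 0.3239 m = S ✓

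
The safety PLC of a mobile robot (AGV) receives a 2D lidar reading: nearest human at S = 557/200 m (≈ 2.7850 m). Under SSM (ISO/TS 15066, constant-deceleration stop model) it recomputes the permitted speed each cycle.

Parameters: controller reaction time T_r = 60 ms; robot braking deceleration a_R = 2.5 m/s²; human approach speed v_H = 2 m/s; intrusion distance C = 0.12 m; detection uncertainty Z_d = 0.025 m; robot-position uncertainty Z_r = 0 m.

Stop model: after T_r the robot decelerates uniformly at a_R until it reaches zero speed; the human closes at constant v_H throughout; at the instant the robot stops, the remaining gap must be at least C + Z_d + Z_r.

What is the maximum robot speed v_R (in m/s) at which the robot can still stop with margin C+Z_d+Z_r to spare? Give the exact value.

v_R_max = 2 m/s = 2.0000 m/s

quadratic (1/5)·v² + (43/50)·v + (-63/25) = 0
  disc = (43/50)² − 4·(1/5)·(-63/25) = 6889/2500 ; √disc = 83/50
  v_R = (−(43/50) + 83/50) / (2·(1/5)) = 2 m/s
check:
T_s = v_R/a_R = 2/(5/2) = 0.8000 s
robot covers v_R·T_r = 2.0000·0.0600 = 0.1200 m before braking
robot under decel: 2.0000²/(2·2.5000) = 0.8000 m
human over T_r+T_s: 2.0000·(0.0600+0.8000) = 1.7200 m
margins: 0.1200+0.0250+0.0000 = 0.1450 m
sum ≈ 0.1200+0.8000+1.7200+0.1450 ≈ 2.7850 m = S ✓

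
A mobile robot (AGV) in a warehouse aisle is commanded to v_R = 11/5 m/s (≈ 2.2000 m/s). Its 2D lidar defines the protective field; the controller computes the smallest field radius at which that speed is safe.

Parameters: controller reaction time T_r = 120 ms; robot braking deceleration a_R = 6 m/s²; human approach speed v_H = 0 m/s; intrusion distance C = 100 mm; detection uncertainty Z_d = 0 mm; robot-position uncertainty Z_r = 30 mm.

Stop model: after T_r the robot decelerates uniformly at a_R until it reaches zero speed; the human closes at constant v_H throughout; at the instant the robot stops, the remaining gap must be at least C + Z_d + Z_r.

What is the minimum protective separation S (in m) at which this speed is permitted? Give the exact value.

stop time T_s = (11/5)/6 = 0.3667 s
reaction-phase robot travel = 2.2000·0.1200 = 0.2640 m
braking distance = 2.2000²/(2·6.0000) = 0.4033 m
human over T_r+T_s: 0.0000·(0.1200+0.3667) = 0.0000 m
margins: 0.1000+0.0000+0.0300 = 0.1300 m
S_min ≈ 0.2640+0.4033+0.0000+0.1300  ⇒  S_min = 299/375 m

S_min = 299/375 m = 0.7973 m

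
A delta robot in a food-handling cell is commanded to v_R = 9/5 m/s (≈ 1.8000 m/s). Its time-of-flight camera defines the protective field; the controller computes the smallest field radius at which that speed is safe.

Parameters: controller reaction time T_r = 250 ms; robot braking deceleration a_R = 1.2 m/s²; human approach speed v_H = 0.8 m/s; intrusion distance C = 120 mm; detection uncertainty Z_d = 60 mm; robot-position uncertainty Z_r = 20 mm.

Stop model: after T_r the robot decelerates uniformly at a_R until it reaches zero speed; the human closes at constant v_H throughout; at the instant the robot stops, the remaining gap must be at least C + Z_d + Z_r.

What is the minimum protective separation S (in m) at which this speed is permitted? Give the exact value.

S_min = 17/5 m = 3.4000 m

T_s = v_R/a_R = (9/5)/(6/5) = 1.5000 s
robot in T_r: 1.8000·0.2500 = 0.4500 m
robot under decel: 1.8000²/(2·1.2000) = 1.3500 m
human closes 0.8000·1.7500 = 1.4000 m
residual clearance needed = 0.1200+0.0600+0.0200 = 0.2000 m
S_min ≈ 0.4500+1.3500+1.4000+0.2000  ⇒  S_min = 17/5 m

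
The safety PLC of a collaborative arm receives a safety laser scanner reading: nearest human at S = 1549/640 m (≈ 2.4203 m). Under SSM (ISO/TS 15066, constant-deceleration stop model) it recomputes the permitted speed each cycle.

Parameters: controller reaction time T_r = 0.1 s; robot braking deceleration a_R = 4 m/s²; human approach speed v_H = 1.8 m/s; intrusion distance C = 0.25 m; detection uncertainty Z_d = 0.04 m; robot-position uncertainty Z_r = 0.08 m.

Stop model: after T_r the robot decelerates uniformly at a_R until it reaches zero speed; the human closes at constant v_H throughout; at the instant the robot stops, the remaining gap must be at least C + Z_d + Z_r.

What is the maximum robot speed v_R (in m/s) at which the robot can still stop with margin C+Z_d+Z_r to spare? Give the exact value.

collect terms ⇒ (1/8)·v_R² + (11/20)·v_R + (-1197/640) = 0
  disc = (11/20)² − 4·(1/8)·(-1197/640) = 7921/6400 ; √disc = 89/80
  v_R = (−(11/20) + 89/80) / (2·(1/8)) = 9/4 m/s
check:
braking lasts T_s = (9/4)/4 = 0.5625 s
reaction-phase robot travel = 2.2500·0.1000 = 0.2250 m
braking distance = 2.2500²/(2·4.0000) = 0.6328 m
person approaches 1.8000·(0.1000+0.5625) = 1.1925 m
C+Z_d+Z_r = 0.2500+0.0400+0.0800 = 0.3700 m
sum ≈ 0.2250+0.6328+1.1925+0.3700 ≈ 2.4203 m = S ✓

v_R_max = 9/4 m/s = 2.2500 m/s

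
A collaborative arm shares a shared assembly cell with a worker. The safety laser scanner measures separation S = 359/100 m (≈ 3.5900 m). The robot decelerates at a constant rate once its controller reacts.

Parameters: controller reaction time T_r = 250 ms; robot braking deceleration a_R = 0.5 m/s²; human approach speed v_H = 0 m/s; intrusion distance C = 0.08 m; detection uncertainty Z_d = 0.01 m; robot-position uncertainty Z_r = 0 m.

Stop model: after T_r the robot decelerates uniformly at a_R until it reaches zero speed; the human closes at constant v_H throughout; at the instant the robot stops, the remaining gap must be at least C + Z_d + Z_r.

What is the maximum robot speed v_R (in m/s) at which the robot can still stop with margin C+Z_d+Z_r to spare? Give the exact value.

at the boundary: (1)·v² + (1/4)·v + (-7/2) = 0
  disc = (1/4)² − 4·(1)·(-7/2) = 225/16 ; √disc = 15/4
  v_R = (−(1/4) + 15/4) / (2·(1)) = 7/4 m/s
check:
braking lasts T_s = (7/4)/(1/2) = 3.5000 s
reaction-phase robot travel = 1.7500·0.2500 = 0.4375 m
robot covers 1.7500·3.5000 − ½·0.5000·3.5000² = 3.0625 m while stopping
human over T_r+T_s: 0.0000·(0.2500+3.5000) = 0.0000 m
margins: 0.0800+0.0100+0.0000 = 0.0900 m
sum ≈ 0.4375+3.0625+0.0000+0.0900 ≈ 3.5900 m = S ✓

v_R_max = 7/4 m/s = 1.7500 m/s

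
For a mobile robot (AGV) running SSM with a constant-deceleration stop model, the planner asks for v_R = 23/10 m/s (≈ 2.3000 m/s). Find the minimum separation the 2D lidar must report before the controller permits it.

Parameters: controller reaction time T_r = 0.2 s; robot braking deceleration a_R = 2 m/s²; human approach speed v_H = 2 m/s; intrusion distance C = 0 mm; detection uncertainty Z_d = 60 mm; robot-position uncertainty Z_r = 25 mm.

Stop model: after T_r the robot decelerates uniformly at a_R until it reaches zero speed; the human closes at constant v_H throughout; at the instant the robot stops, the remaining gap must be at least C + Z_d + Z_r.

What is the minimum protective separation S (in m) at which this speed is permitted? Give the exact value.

S_min = 1827/400 m = 4.5675 m

braking lasts T_s = (23/10)/2 = 1.1500 s
robot covers v_R·T_r = 2.3000·0.2000 = 0.4600 m before braking
robot under decel: 2.3000²/(2·2.0000) = 1.3225 m
person approaches 2.0000·(0.2000+1.1500) = 2.7000 m
margins: 0.0000+0.0600+0.0250 = 0.0850 m
S_min ≈ 0.4600+1.3225+2.7000+0.0850  ⇒  S_min = 1827/400 m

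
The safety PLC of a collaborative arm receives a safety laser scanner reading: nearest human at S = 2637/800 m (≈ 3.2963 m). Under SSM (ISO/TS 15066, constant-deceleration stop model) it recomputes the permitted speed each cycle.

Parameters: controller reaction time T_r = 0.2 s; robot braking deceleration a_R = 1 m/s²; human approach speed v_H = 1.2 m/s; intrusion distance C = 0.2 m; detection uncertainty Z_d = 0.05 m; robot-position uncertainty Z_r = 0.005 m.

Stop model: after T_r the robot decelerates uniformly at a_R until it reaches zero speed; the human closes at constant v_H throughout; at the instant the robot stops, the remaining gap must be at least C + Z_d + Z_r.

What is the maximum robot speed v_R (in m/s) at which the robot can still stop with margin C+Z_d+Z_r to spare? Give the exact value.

v_R_max = 27/20 m/s = 1.3500 m/s

collect terms ⇒ (1/2)·v_R² + (7/5)·v_R + (-2241/800) = 0
  disc = (7/5)² − 4·(1/2)·(-2241/800) = 121/16 ; √disc = 11/4
  v_R = (−(7/5) + 11/4) / (2·(1/2)) = 27/20 m/s
check:
stop time T_s = (27/20)/1 = 1.3500 s
reaction-phase robot travel = 1.3500·0.2000 = 0.2700 m
robot under decel: 1.3500²/(2·1.0000) = 0.9113 m
human closes 1.2000·1.5500 = 1.8600 m
margins: 0.2000+0.0500+0.0050 = 0.2550 m
sum ≈ 0.2700+0.9113+1.8600+0.2550 ≈ 3.2963 m = S ✓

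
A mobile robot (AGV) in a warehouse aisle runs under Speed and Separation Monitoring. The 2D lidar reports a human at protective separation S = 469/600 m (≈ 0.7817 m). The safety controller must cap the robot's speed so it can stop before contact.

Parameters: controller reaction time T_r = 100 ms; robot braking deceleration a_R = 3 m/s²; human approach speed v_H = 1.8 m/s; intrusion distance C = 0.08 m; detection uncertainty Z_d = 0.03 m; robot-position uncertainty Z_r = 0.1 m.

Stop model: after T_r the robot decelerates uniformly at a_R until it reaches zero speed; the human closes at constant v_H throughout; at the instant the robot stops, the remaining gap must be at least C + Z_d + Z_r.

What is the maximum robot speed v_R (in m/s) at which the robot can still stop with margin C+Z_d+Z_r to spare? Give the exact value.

v_R_max = 1/2 m/s = 0.5000 m/s

quadratic (1/6)·v² + (7/10)·v + (-47/120) = 0
  disc = (7/10)² − 4·(1/6)·(-47/120) = 169/225 ; √disc = 13/15
  v_R = (−(7/10) + 13/15) / (2·(1/6)) = 1/2 m/s
check:
stop time T_s = (1/2)/3 = 0.1667 s
robot covers v_R·T_r = 0.5000·0.1000 = 0.0500 m before braking
robot under decel: 0.5000²/(2·3.0000) = 0.0417 m
human closes 1.8000·0.2667 = 0.4800 m
margins: 0.0800+0.0300+0.1000 = 0.2100 m
sum ≈ 0.0500+0.0417+0.4800+0.2100 ≈ 0.7817 m = S ✓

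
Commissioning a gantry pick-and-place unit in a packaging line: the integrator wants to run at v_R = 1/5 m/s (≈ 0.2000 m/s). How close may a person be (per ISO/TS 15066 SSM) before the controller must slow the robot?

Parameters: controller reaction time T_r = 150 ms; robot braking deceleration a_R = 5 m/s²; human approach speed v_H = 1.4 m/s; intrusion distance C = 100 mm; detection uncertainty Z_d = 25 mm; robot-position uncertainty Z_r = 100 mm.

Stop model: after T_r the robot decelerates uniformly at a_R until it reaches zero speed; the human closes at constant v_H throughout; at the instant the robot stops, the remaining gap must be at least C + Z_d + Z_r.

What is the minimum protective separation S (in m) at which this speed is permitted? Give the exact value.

stop time T_s = (1/5)/5 = 0.0400 s
robot covers v_R·T_r = 0.2000·0.1500 = 0.0300 m before braking
robot covers 0.2000·0.0400 − ½·5.0000·0.0400² = 0.0040 m while stopping
human over T_r+T_s: 1.4000·(0.1500+0.0400) = 0.2660 m
residual clearance needed = 0.1000+0.0250+0.1000 = 0.2250 m
S_min ≈ 0.0300+0.0040+0.2660+0.2250  ⇒  S_min = 21/40 m

S_min = 21/40 m = 0.5250 m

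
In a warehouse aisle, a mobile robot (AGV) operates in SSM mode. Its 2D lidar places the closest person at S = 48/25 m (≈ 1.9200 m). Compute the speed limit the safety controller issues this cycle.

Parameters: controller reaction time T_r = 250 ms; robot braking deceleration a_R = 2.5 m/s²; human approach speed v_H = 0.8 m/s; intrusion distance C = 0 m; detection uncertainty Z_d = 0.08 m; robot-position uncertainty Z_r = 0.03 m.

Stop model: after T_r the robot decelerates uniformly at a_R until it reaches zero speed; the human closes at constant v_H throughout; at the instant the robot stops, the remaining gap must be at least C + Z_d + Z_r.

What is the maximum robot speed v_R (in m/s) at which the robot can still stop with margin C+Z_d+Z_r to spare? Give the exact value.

at the boundary: (1/5)·v² + (57/100)·v + (-161/100) = 0
  disc = (57/100)² − 4·(1/5)·(-161/100) = 16129/10000 ; √disc = 127/100
  v_R = (−(57/100) + 127/100) / (2·(1/5)) = 7/4 m/s
check:
T_s = v_R/a_R = (7/4)/(5/2) = 0.7000 s
robot covers v_R·T_r = 1.7500·0.2500 = 0.4375 m before braking
robot covers 1.7500·0.7000 − ½·2.5000·0.7000² = 0.6125 m while stopping
person approaches 0.8000·(0.2500+0.7000) = 0.7600 m
margins: 0.0000+0.0800+0.0300 = 0.1100 m
sum ≈ 0.4375+0.6125+0.7600+0.1100 ≈ 1.9200 m = S ✓

v_R_max = 7/4 m/s = 1.7500 m/s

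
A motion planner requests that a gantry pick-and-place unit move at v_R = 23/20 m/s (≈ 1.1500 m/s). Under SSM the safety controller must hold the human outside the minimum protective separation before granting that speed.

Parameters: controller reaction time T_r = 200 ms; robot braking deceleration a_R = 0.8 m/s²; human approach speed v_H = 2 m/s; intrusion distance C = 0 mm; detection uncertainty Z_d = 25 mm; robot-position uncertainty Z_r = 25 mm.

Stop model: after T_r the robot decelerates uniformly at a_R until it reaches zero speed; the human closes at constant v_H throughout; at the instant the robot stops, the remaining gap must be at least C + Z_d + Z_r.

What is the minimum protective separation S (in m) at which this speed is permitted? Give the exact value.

S_min = 14021/3200 m = 4.3816 m

braking lasts T_s = (23/20)/(4/5) = 1.4375 s
robot covers v_R·T_r = 1.1500·0.2000 = 0.2300 m before braking
braking distance = 1.1500²/(2·0.8000) = 0.8266 m
human over T_r+T_s: 2.0000·(0.2000+1.4375) = 3.2750 m
residual clearance needed = 0.0000+0.0250+0.0250 = 0.0500 m
S_min ≈ 0.2300+0.8266+3.2750+0.0500  ⇒  S_min = 14021/3200 m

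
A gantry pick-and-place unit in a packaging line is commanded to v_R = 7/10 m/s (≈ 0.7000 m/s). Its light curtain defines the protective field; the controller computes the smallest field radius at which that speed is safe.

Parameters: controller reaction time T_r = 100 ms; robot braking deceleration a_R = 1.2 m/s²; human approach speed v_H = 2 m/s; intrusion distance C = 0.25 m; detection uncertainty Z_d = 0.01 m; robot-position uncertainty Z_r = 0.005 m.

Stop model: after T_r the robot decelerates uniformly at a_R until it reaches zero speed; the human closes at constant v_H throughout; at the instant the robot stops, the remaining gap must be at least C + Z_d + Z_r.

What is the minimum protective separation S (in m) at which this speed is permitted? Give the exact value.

S_min = 2287/1200 m = 1.9058 m

T_s = v_R/a_R = (7/10)/(6/5) = 0.5833 s
robot in T_r: 0.7000·0.1000 = 0.0700 m
robot under decel: 0.7000²/(2·1.2000) = 0.2042 m
human closes 2.0000·0.6833 = 1.3667 m
residual clearance needed = 0.2500+0.0100+0.0050 = 0.2650 m
S_min ≈ 0.0700+0.2042+1.3667+0.2650  ⇒  S_min = 2287/1200 m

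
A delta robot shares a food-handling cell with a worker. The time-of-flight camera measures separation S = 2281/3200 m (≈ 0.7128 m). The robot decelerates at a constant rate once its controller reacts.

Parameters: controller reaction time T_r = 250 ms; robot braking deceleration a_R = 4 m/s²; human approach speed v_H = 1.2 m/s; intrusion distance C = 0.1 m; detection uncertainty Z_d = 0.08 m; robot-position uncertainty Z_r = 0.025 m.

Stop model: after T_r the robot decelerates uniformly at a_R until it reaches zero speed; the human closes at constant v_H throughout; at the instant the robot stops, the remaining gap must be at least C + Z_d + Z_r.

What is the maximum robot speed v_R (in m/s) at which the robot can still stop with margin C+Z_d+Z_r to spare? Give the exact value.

collect terms ⇒ (1/8)·v_R² + (11/20)·v_R + (-133/640) = 0
  disc = (11/20)² − 4·(1/8)·(-133/640) = 2601/6400 ; √disc = 51/80
  v_R = (−(11/20) + 51/80) / (2·(1/8)) = 7/20 m/s
check:
braking lasts T_s = (7/20)/4 = 0.0875 s
robot in T_r: 0.3500·0.2500 = 0.0875 m
braking distance = 0.3500²/(2·4.0000) = 0.0153 m
human over T_r+T_s: 1.2000·(0.2500+0.0875) = 0.4050 m
margins: 0.1000+0.0800+0.0250 = 0.2050 m
sum ≈ 0.0875+0.0153+0.4050+0.2050 ≈ 0.7128 m = S ✓

v_R_max = 7/20 m/s = 0.3500 m/s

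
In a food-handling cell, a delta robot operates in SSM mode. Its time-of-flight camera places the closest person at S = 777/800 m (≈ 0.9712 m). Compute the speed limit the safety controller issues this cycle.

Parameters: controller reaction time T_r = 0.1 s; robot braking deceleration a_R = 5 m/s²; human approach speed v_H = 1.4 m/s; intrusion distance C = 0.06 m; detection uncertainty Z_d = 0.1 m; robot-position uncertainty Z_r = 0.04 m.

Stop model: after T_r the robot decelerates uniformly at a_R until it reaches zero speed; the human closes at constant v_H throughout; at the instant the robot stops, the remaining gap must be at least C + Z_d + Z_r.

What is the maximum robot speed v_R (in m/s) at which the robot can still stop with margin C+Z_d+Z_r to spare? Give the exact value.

v_R_max = 5/4 m/s = 1.2500 m/s

at the boundary: (1/10)·v² + (19/50)·v + (-101/160) = 0
  disc = (19/50)² − 4·(1/10)·(-101/160) = 3969/10000 ; √disc = 63/100
  v_R = (−(19/50) + 63/100) / (2·(1/10)) = 5/4 m/s
check:
T_s = v_R/a_R = (5/4)/5 = 0.2500 s
robot covers v_R·T_r = 1.2500·0.1000 = 0.1250 m before braking
robot under decel: 1.2500²/(2·5.0000) = 0.1562 m
human over T_r+T_s: 1.4000·(0.1000+0.2500) = 0.4900 m
residual clearance needed = 0.0600+0.1000+0.0400 = 0.2000 m
sum ≈ 0.1250+0.1562+0.4900+0.2000 ≈ 0.9712 m = S ✓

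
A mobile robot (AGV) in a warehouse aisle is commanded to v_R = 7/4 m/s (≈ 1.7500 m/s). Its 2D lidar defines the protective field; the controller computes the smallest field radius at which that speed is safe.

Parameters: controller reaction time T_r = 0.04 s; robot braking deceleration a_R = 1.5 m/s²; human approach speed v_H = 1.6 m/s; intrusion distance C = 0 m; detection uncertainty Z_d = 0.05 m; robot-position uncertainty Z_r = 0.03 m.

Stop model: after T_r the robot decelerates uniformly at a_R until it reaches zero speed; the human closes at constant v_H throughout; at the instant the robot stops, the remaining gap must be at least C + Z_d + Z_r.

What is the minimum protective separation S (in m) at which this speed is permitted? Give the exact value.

S_min = 6203/2000 m = 3.1015 m

braking lasts T_s = (7/4)/(3/2) = 1.1667 s
robot in T_r: 1.7500·0.0400 = 0.0700 m
robot covers 1.7500·1.1667 − ½·1.5000·1.1667² = 1.0208 m while stopping
human over T_r+T_s: 1.6000·(0.0400+1.1667) = 1.9307 m
C+Z_d+Z_r = 0.0000+0.0500+0.0300 = 0.0800 m
S_min ≈ 0.0700+1.0208+1.9307+0.0800  ⇒  S_min = 6203/2000 m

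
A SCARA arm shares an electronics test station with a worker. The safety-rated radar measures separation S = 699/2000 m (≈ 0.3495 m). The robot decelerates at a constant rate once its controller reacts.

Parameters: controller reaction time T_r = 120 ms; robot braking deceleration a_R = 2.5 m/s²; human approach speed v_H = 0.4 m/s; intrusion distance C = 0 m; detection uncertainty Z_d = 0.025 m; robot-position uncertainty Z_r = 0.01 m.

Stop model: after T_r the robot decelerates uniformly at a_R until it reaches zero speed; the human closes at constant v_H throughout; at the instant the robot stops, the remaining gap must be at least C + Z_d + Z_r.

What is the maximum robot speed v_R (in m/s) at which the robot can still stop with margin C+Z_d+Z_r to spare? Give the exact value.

at the boundary: (1/5)·v² + (7/25)·v + (-533/2000) = 0
  disc = (7/25)² − 4·(1/5)·(-533/2000) = 729/2500 ; √disc = 27/50
  v_R = (−(7/25) + 27/50) / (2·(1/5)) = 13/20 m/s
check:
T_s = v_R/a_R = (13/20)/(5/2) = 0.2600 s
robot covers v_R·T_r = 0.6500·0.1200 = 0.0780 m before braking
braking distance = 0.6500²/(2·2.5000) = 0.0845 m
person approaches 0.4000·(0.1200+0.2600) = 0.1520 m
residual clearance needed = 0.0000+0.0250+0.0100 = 0.0350 m
sum ≈ 0.0780+0.0845+0.1520+0.0350 ≈ 0.3495 m = S ✓

v_R_max = 13/20 m/s = 0.6500 m/s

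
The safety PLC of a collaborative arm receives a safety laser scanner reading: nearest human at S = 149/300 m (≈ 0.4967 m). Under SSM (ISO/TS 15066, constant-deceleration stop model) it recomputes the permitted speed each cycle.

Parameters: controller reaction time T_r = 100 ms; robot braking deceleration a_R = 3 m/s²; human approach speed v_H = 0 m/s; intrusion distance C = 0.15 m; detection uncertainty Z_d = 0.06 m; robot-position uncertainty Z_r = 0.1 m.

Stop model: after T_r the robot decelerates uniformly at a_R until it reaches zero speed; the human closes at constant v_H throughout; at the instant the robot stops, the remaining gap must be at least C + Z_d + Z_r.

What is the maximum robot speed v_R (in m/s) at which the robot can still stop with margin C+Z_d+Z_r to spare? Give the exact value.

at the boundary: (1/6)·v² + (1/10)·v + (-14/75) = 0
  disc = (1/10)² − 4·(1/6)·(-14/75) = 121/900 ; √disc = 11/30
  v_R = (−(1/10) + 11/30) / (2·(1/6)) = 4/5 m/s
check:
braking lasts T_s = (4/5)/3 = 0.2667 s
reaction-phase robot travel = 0.8000·0.1000 = 0.0800 m
robot covers 0.8000·0.2667 − ½·3.0000·0.2667² = 0.1067 m while stopping
person approaches 0.0000·(0.1000+0.2667) = 0.0000 m
margins: 0.1500+0.0600+0.1000 = 0.3100 m
sum ≈ 0.0800+0.1067+0.0000+0.3100 ≈ 0.4967 m = S ✓

v_R_max = 4/5 m/s = 0.8000 m/s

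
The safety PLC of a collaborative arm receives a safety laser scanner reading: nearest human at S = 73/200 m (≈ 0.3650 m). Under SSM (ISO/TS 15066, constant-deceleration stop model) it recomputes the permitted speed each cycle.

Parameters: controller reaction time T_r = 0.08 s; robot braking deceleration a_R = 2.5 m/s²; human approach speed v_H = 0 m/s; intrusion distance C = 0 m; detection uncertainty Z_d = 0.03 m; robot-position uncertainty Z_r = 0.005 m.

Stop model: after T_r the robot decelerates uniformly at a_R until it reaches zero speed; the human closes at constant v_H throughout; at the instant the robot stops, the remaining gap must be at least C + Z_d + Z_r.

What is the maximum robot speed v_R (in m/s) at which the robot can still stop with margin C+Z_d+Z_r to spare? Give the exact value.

at the boundary: (1/5)·v² + (2/25)·v + (-33/100) = 0
  disc = (2/25)² − 4·(1/5)·(-33/100) = 169/625 ; √disc = 13/25
  v_R = (−(2/25) + 13/25) / (2·(1/5)) = 11/10 m/s
check:
stop time T_s = (11/10)/(5/2) = 0.4400 s
reaction-phase robot travel = 1.1000·0.0800 = 0.0880 m
robot covers 1.1000·0.4400 − ½·2.5000·0.4400² = 0.2420 m while stopping
human over T_r+T_s: 0.0000·(0.0800+0.4400) = 0.0000 m
margins: 0.0000+0.0300+0.0050 = 0.0350 m
sum ≈ 0.0880+0.2420+0.0000+0.0350 ≈ 0.3650 m = S ✓

v_R_max = 11/10 m/s = 1.1000 m/s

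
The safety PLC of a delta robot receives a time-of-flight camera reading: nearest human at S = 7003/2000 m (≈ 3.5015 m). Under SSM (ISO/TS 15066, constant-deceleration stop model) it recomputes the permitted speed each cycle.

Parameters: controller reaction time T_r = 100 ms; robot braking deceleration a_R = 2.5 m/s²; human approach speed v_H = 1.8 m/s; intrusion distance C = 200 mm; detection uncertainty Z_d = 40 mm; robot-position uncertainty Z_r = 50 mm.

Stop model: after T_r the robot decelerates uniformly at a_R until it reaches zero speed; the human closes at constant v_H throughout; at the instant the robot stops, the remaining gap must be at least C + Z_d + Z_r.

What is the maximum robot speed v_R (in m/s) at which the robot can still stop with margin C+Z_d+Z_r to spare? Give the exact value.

v_R_max = 47/20 m/s = 2.3500 m/s

at the boundary: (1/5)·v² + (41/50)·v + (-6063/2000) = 0
  disc = (41/50)² − 4·(1/5)·(-6063/2000) = 1936/625 ; √disc = 44/25
  v_R = (−(41/50) + 44/25) / (2·(1/5)) = 47/20 m/s
check:
braking lasts T_s = (47/20)/(5/2) = 0.9400 s
robot in T_r: 2.3500·0.1000 = 0.2350 m
robot under decel: 2.3500²/(2·2.5000) = 1.1045 m
person approaches 1.8000·(0.1000+0.9400) = 1.8720 m
residual clearance needed = 0.2000+0.0400+0.0500 = 0.2900 m
sum ≈ 0.2350+1.1045+1.8720+0.2900 ≈ 3.5015 m = S ✓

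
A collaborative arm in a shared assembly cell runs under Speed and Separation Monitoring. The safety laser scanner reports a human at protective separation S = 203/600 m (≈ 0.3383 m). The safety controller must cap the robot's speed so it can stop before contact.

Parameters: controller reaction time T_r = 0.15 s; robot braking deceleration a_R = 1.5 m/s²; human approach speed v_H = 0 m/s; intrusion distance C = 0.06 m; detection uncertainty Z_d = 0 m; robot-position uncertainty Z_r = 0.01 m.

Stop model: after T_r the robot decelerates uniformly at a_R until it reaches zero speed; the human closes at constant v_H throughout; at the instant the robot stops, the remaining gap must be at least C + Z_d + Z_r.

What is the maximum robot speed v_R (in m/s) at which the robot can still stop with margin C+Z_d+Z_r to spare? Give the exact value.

v_R_max = 7/10 m/s = 0.7000 m/s

at the boundary: (1/3)·v² + (3/20)·v + (-161/600) = 0
  disc = (3/20)² − 4·(1/3)·(-161/600) = 1369/3600 ; √disc = 37/60
  v_R = (−(3/20) + 37/60) / (2·(1/3)) = 7/10 m/s
check:
braking lasts T_s = (7/10)/(3/2) = 0.4667 s
robot in T_r: 0.7000·0.1500 = 0.1050 m
robot covers 0.7000·0.4667 − ½·1.5000·0.4667² = 0.1633 m while stopping
human closes 0.0000·0.6167 = 0.0000 m
residual clearance needed = 0.0600+0.0000+0.0100 = 0.0700 m
sum ≈ 0.1050+0.1633+0.0000+0.0700 ≈ 0.3383 m = S ✓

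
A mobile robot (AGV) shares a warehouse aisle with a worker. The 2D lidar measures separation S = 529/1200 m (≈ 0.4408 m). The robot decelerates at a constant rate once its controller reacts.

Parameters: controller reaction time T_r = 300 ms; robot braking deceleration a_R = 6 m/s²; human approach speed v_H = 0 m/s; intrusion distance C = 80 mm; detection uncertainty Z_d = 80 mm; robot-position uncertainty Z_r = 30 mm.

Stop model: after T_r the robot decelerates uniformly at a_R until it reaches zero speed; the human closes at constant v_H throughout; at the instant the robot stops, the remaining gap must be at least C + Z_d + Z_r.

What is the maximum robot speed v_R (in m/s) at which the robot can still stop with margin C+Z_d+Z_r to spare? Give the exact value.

v_R_max = 7/10 m/s = 0.7000 m/s

at the boundary: (1/12)·v² + (3/10)·v + (-301/1200) = 0
  disc = (3/10)² − 4·(1/12)·(-301/1200) = 25/144 ; √disc = 5/12
  v_R = (−(3/10) + 5/12) / (2·(1/12)) = 7/10 m/s
check:
stop time T_s = (7/10)/6 = 0.1167 s
reaction-phase robot travel = 0.7000·0.3000 = 0.2100 m
robot covers 0.7000·0.1167 − ½·6.0000·0.1167² = 0.0408 m while stopping
person approaches 0.0000·(0.3000+0.1167) = 0.0000 m
C+Z_d+Z_r = 0.0800+0.0800+0.0300 = 0.1900 m
sum ≈ 0.2100+0.0408+0.0000+0.1900 ≈ 0.4408 m = S ✓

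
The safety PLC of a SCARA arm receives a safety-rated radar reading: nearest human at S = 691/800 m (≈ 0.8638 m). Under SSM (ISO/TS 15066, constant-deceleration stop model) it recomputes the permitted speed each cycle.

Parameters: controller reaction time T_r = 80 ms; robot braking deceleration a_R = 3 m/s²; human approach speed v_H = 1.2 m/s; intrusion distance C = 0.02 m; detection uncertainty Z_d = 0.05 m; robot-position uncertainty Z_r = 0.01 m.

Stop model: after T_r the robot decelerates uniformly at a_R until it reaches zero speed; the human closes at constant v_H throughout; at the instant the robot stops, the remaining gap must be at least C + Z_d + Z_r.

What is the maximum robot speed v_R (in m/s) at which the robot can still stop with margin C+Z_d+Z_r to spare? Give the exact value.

collect terms ⇒ (1/6)·v_R² + (12/25)·v_R + (-2751/4000) = 0
  disc = (12/25)² − 4·(1/6)·(-2751/4000) = 6889/10000 ; √disc = 83/100
  v_R = (−(12/25) + 83/100) / (2·(1/6)) = 21/20 m/s
check:
T_s = v_R/a_R = (21/20)/3 = 0.3500 s
reaction-phase robot travel = 1.0500·0.0800 = 0.0840 m
robot covers 1.0500·0.3500 − ½·3.0000·0.3500² = 0.1837 m while stopping
human over T_r+T_s: 1.2000·(0.0800+0.3500) = 0.5160 m
C+Z_d+Z_r = 0.0200+0.0500+0.0100 = 0.0800 m
sum ≈ 0.0840+0.1837+0.5160+0.0800 ≈ 0.8638 m = S ✓

v_R_max = 21/20 m/s = 1.0500 m/s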